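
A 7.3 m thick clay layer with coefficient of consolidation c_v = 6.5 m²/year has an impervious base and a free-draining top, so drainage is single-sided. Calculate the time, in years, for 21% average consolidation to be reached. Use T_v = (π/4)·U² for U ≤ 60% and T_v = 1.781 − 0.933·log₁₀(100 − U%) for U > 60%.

Drainage path length: H_d = H = 7.3 m (single drainage).
U ≤ 60%: T_v = (π/4)·U² = (π/4)×0.21² = 0.034636.
t = T_v·H_d²/c_v = 0.034636×7.3²/6.5 = 0.284 years.

t ≈ 0.284 years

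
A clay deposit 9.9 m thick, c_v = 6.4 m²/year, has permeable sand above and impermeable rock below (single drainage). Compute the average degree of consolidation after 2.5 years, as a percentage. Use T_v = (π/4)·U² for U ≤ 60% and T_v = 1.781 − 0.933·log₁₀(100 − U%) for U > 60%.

Drainage path length: H_d = H = 9.9 m (single drainage).
T_v = c_v·t/H_d² = 6.4×2.5/9.9² = 0.16325.
T_v = 0.16325 corresponds to the U ≤ 60% branch:
U = √(4T_v/π) = 0.4559

U ≈ 45.6 %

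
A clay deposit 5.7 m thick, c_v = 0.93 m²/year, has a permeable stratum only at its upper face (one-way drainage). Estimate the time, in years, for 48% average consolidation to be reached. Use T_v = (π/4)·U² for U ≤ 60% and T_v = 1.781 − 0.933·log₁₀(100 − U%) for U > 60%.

t ≈ 6.32 years

Drainage path length: H_d = H = 5.7 m (single drainage).
U ≤ 60%: T_v = (π/4)·U² = (π/4)×0.48² = 0.18096.
t = T_v·H_d²/c_v = 0.18096×5.7²/0.93 = 6.322 years.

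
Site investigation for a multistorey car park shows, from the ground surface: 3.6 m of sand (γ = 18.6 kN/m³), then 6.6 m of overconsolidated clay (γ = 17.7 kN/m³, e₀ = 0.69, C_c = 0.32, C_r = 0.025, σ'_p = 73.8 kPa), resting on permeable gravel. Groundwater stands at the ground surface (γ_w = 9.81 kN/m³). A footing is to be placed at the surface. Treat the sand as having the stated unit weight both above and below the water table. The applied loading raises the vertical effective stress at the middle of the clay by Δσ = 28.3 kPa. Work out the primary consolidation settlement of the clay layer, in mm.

S_c ≈ 93.4 mm

Mid-depth of clay below the ground surface: z = 3.6 + 6.6/2 = 6.9 m.
Total vertical stress at mid-clay: σ_v = 18.6×3.6 + 17.7×3.3 = 125.37 kPa.
Pore pressure: u = 9.81×(6.9 − 0) = 67.689 kPa.
Initial effective stress: σ'_0 = σ_v − u = 125.37 − 67.689 = 57.681 kPa.
Final effective stress: σ'_f = 57.681 + 28.3 = 85.981 kPa.
σ'_f = 85.981 > σ'_p = 73.8 kPa, so the stress path crosses the preconsolidation pressure — recompression up to σ'_p, then virgin compression beyond:
S_c = H/(1+e₀)·[C_r·log₁₀(σ'_p/σ'_0) + C_c·log₁₀(σ'_f/σ'_p)]
    = 6.6/1.69 × [0.025×log₁₀(73.8/57.681) + 0.32×log₁₀(85.981/73.8)]
    = 3.9053 × [0.0026756 + 0.021231] = 0.09336 m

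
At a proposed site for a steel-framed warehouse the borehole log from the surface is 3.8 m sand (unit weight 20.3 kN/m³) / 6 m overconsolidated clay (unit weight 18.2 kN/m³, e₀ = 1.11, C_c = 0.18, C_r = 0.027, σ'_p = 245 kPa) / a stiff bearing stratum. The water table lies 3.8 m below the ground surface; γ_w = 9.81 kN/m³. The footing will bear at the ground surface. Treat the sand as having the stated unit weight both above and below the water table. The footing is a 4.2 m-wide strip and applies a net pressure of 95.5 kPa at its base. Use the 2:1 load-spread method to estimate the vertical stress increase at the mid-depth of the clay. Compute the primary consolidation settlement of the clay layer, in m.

Mid-depth of clay below the ground surface: z = 3.8 + 6/2 = 6.8 m.
Total vertical stress at mid-clay: σ_v = 20.3×3.8 + 18.2×3 = 131.74 kPa.
Pore pressure: u = 9.81×(6.8 − 3.8) = 29.43 kPa.
Initial effective stress: σ'_0 = σ_v − u = 131.74 − 29.43 = 102.31 kPa.
Stress increase at mid-clay by the 2:1 spreading method:
Δσ = qB/(B+z) = 95.5×4.2/(4.2+6.8) = 36.464 kPa
Final effective stress: σ'_f = 102.31 + 36.464 = 138.77 kPa.
σ'_f = 138.77 ≤ σ'_p = 245 kPa, so the clay remains overconsolidated and only the recompression index applies:
S_c = C_r·H/(1+e₀)·log₁₀(σ'_f/σ'_0) = 0.027×6/2.11×log₁₀(138.77/102.31)
    = 0.076777 × 0.13238 = 0.01016 m

S_c ≈ 0.0102 m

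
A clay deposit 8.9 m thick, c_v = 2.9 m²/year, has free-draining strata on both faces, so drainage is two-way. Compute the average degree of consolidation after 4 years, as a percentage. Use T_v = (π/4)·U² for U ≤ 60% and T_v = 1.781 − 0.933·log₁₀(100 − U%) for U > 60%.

U ≈ 80.9 %

Drainage path length: H_d = H/2 = 4.45 m (double drainage).
T_v = c_v·t/H_d² = 2.9×4/4.45² = 0.58578.
T_v = 0.58578 corresponds to the U > 60% branch:
U = 1 − 10^((1.781 − T_v)/0.933)/100 = 0.809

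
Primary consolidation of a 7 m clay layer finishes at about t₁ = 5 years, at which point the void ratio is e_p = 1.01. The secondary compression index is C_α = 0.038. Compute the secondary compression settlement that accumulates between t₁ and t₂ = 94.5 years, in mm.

S_s ≈ 169 mm

Secondary compression: S_s = C_α·H/(1+e_p)·log₁₀(t₂/t₁)
S_s = 0.038×7/(1+1.01)×log₁₀(94.5/5)
    = 0.1323 × 1.276 = 0.1689 m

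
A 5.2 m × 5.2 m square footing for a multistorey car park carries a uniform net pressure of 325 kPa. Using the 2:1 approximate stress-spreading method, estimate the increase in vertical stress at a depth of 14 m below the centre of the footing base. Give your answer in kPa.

By the 2:1 method the load spreads at 1 horizontal : 2 vertical, so at depth z the loaded area has grown by z in each plan dimension:
Δσ = qBL/((B+z)(L+z)) = 325×5.2×5.2/((5.2+14)(5.2+14)) = 23.839 kPa

Δσ_z ≈ 23.8 kPa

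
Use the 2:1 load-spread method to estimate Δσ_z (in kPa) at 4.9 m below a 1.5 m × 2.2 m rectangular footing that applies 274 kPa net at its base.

By the 2:1 method the load spreads at 1 horizontal : 2 vertical, so at depth z the loaded area has grown by z in each plan dimension:
Δσ = qBL/((B+z)(L+z)) = 274×1.5×2.2/((1.5+4.9)(2.2+4.9)) = 19.899 kPa

Δσ_z ≈ 19.9 kPa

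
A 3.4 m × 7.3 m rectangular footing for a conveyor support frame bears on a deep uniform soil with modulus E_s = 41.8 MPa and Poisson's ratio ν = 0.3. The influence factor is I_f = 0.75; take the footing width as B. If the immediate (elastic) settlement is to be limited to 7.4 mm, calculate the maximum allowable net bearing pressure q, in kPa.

q ≈ 133 kPa

E_s = 41.8 MPa = 41800 kPa.
S_e = q·B·(1−ν²)/E_s · I_f  ⇒  q = S_e·E_s / (B·(1−ν²)·I_f).
q = 0.0074 × 41800 / (3.4 × 0.91 × 0.75) = 133.3 kPa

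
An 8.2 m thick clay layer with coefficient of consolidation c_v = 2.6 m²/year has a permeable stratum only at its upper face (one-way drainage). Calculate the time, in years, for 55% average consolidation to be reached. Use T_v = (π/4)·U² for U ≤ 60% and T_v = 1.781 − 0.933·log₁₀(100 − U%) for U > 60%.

t ≈ 6.14 years

Drainage path length: H_d = H = 8.2 m (single drainage).
U ≤ 60%: T_v = (π/4)·U² = (π/4)×0.55² = 0.23758.
t = T_v·H_d²/c_v = 0.23758×8.2²/2.6 = 6.144 years.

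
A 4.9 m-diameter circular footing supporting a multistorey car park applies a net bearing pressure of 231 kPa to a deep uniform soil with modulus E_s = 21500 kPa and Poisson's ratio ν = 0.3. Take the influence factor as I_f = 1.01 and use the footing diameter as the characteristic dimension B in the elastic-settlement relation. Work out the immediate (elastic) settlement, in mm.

S_e ≈ 48.4 mm

Immediate (elastic) settlement: S_e = q·B·(1−ν²)/E_s · I_f.
S_e = 231 × 4.9 × (1 − 0.3²) / 21500 × 1.01
    = 231 × 4.9 × 0.91 / 21500 × 1.01
    = 0.04839 m = 48.39 mm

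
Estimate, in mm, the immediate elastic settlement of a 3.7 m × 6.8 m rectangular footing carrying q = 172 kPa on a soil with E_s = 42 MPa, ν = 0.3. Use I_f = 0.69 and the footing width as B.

Immediate (elastic) settlement: S_e = q·B·(1−ν²)/E_s · I_f.
E_s = 42 MPa = 42000 kPa.
S_e = 172 × 3.7 × (1 − 0.3²) / 42000 × 0.69
    = 172 × 3.7 × 0.91 / 42000 × 0.69
    = 0.009514 m = 9.514 mm

S_e ≈ 9.51 mm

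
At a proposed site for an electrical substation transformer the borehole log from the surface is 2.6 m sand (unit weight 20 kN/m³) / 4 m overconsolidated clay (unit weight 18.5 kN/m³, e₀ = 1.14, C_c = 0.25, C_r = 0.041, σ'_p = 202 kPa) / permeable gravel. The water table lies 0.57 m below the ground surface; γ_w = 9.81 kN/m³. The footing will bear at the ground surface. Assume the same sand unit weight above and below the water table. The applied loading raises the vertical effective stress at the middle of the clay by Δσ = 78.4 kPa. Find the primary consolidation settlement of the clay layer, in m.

S_c ≈ 0.0316 m

Mid-depth of clay below the ground surface: z = 2.6 + 4/2 = 4.6 m.
Total vertical stress at mid-clay: σ_v = 20×2.6 + 18.5×2 = 89 kPa.
Pore pressure: u = 9.81×(4.6 − 0.57) = 39.534 kPa.
Initial effective stress: σ'_0 = σ_v − u = 89 − 39.534 = 49.466 kPa.
Final effective stress: σ'_f = 49.466 + 78.4 = 127.87 kPa.
σ'_f = 127.87 ≤ σ'_p = 202 kPa, so the clay remains overconsolidated and only the recompression index applies:
S_c = C_r·H/(1+e₀)·log₁₀(σ'_f/σ'_0) = 0.041×4/2.14×log₁₀(127.87/49.466)
    = 0.076637 × 0.41246 = 0.03161 m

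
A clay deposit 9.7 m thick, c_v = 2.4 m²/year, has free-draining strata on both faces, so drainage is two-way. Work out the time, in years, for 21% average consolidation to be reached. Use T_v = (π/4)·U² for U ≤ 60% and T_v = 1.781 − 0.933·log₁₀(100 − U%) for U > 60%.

Drainage path length: H_d = H/2 = 4.85 m (double drainage).
U ≤ 60%: T_v = (π/4)·U² = (π/4)×0.21² = 0.034636.
t = T_v·H_d²/c_v = 0.034636×4.85²/2.4 = 0.3395 years.

t ≈ 0.339 years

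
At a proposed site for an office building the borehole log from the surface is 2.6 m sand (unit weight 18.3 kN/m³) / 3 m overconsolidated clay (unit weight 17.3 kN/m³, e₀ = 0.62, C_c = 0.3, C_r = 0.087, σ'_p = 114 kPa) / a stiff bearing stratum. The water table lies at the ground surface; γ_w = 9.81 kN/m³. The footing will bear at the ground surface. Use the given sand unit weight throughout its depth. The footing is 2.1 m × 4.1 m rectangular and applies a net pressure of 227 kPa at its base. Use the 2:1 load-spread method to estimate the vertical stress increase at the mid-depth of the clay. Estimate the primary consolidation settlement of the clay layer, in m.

S_c ≈ 0.0537 m

Mid-depth of clay below the ground surface: z = 2.6 + 3/2 = 4.1 m.
Total vertical stress at mid-clay: σ_v = 18.3×2.6 + 17.3×1.5 = 73.53 kPa.
Pore pressure: u = 9.81×(4.1 − 0) = 40.221 kPa.
Initial effective stress: σ'_0 = σ_v − u = 73.53 − 40.221 = 33.309 kPa.
Stress increase at mid-clay by the 2:1 spreading method:
Δσ = qBL/((B+z)(L+z)) = 227×2.1×4.1/((2.1+4.1)(4.1+4.1)) = 38.444 kPa
Final effective stress: σ'_f = 33.309 + 38.444 = 71.753 kPa.
σ'_f = 71.753 ≤ σ'_p = 114 kPa, so the clay remains overconsolidated and only the recompression index applies:
S_c = C_r·H/(1+e₀)·log₁₀(σ'_f/σ'_0) = 0.087×3/1.62×log₁₀(71.753/33.309)
    = 0.16112 × 0.33328 = 0.0537 m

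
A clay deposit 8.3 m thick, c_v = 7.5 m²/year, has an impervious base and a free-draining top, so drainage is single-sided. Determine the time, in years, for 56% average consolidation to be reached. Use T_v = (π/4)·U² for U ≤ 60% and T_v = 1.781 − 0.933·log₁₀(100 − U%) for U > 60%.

Drainage path length: H_d = H = 8.3 m (single drainage).
U ≤ 60%: T_v = (π/4)·U² = (π/4)×0.56² = 0.2463.
t = T_v·H_d²/c_v = 0.2463×8.3²/7.5 = 2.262 years.

t ≈ 2.26 years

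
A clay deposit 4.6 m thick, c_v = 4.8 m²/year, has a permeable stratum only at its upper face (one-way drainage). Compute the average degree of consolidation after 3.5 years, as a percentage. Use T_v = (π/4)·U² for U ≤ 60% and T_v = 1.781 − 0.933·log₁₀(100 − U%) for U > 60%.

Drainage path length: H_d = H = 4.6 m (single drainage).
T_v = c_v·t/H_d² = 4.8×3.5/4.6² = 0.79395.
T_v = 0.79395 corresponds to the U > 60% branch:
U = 1 − 10^((1.781 − T_v)/0.933)/100 = 0.8857

U ≈ 88.6 %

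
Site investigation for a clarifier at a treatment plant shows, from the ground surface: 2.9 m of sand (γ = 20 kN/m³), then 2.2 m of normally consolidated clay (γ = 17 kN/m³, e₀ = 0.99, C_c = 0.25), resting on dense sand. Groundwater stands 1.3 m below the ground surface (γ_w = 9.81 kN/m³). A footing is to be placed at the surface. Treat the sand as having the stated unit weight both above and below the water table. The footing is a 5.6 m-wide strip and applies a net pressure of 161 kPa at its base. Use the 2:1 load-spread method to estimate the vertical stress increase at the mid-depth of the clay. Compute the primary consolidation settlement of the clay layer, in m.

S_c ≈ 0.127 m

Mid-depth of clay below the ground surface: z = 2.9 + 2.2/2 = 4 m.
Total vertical stress at mid-clay: σ_v = 20×2.9 + 17×1.1 = 76.7 kPa.
Pore pressure: u = 9.81×(4 − 1.3) = 26.487 kPa.
Initial effective stress: σ'_0 = σ_v − u = 76.7 − 26.487 = 50.213 kPa.
Stress increase at mid-clay by the 2:1 spreading method:
Δσ = qB/(B+z) = 161×5.6/(5.6+4) = 93.917 kPa
Final effective stress: σ'_f = σ'_0 + Δσ = 50.213 + 93.917 = 144.13 kPa.
Normally consolidated clay, so the full stress increment lies on the virgin compression line:
S_c = C_c·H/(1+e₀)·log₁₀(σ'_f/σ'_0) = 0.25×2.2/(1+0.99)×log₁₀(144.13/50.213)
    = 0.27638 × 0.45794 = 0.1266 m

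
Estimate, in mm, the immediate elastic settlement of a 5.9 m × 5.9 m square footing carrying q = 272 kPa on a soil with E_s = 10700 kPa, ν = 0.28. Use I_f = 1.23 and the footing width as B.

S_e ≈ 170 mm

Immediate (elastic) settlement: S_e = q·B·(1−ν²)/E_s · I_f.
S_e = 272 × 5.9 × (1 − 0.28²) / 10700 × 1.23
    = 272 × 5.9 × 0.9216 / 10700 × 1.23
    = 0.17 m = 170 mm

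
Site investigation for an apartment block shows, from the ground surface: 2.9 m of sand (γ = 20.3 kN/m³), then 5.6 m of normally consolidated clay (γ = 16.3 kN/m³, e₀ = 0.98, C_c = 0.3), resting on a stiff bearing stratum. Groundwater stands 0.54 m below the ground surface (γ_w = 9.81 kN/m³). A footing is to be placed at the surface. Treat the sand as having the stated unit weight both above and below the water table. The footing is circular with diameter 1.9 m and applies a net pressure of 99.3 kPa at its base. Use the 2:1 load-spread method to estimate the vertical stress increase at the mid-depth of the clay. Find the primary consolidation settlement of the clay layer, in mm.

Mid-depth of clay below the ground surface: z = 2.9 + 5.6/2 = 5.7 m.
Total vertical stress at mid-clay: σ_v = 20.3×2.9 + 16.3×2.8 = 104.51 kPa.
Pore pressure: u = 9.81×(5.7 − 0.54) = 50.62 kPa.
Initial effective stress: σ'_0 = σ_v − u = 104.51 − 50.62 = 53.89 kPa.
Stress increase at mid-clay by the 2:1 spreading method:
Δσ ≈ qD²/(D+z)² = 99.3×1.9²/(1.9+5.7)² = 6.2062 kPa
Final effective stress: σ'_f = σ'_0 + Δσ = 53.89 + 6.2062 = 60.096 kPa.
Normally consolidated clay, so the full stress increment lies on the virgin compression line:
S_c = C_c·H/(1+e₀)·log₁₀(σ'_f/σ'_0) = 0.3×5.6/(1+0.98)×log₁₀(60.096/53.89)
    = 0.84848 × 0.047337 = 0.04016 m

S_c ≈ 40.2 mm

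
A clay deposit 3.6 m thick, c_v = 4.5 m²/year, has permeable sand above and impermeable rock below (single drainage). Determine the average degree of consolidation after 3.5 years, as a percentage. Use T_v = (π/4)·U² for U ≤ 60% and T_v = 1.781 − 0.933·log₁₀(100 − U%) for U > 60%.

U ≈ 96 %

Drainage path length: H_d = H = 3.6 m (single drainage).
T_v = c_v·t/H_d² = 4.5×3.5/3.6² = 1.2153.
T_v = 1.2153 corresponds to the U > 60% branch:
U = 1 − 10^((1.781 − T_v)/0.933)/100 = 0.9596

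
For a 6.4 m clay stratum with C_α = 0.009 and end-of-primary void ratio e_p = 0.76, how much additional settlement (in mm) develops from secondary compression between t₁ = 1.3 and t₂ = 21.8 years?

S_s ≈ 40.1 mm

Secondary compression: S_s = C_α·H/(1+e_p)·log₁₀(t₂/t₁)
S_s = 0.009×6.4/(1+0.76)×log₁₀(21.8/1.3)
    = 0.03273 × 1.225 = 0.04007 m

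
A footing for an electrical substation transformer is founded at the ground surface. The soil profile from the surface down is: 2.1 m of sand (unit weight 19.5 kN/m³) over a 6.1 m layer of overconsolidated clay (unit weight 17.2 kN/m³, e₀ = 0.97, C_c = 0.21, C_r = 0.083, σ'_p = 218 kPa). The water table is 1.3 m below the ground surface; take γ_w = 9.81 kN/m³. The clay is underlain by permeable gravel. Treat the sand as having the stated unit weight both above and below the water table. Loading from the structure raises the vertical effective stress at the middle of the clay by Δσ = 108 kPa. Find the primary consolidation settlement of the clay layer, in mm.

S_c ≈ 120 mm

Mid-depth of clay below the ground surface: z = 2.1 + 6.1/2 = 5.15 m.
Total vertical stress at mid-clay: σ_v = 19.5×2.1 + 17.2×3.05 = 93.41 kPa.
Pore pressure: u = 9.81×(5.15 − 1.3) = 37.769 kPa.
Initial effective stress: σ'_0 = σ_v − u = 93.41 − 37.769 = 55.641 kPa.
Final effective stress: σ'_f = 55.641 + 108 = 163.64 kPa.
σ'_f = 163.64 ≤ σ'_p = 218 kPa, so the clay remains overconsolidated and only the recompression index applies:
S_c = C_r·H/(1+e₀)·log₁₀(σ'_f/σ'_0) = 0.083×6.1/1.97×log₁₀(163.64/55.641)
    = 0.257 × 0.46849 = 0.1204 m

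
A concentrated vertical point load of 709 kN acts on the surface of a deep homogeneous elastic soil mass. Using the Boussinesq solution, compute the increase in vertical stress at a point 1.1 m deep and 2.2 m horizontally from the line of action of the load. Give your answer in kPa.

Δσ_z ≈ 5 kPa

Boussinesq vertical stress below a point load on an elastic half-space:
Δσ_z = 3P/(2πz²) · [1 + (r/z)²]^(−5/2)
r/z = 2.2/1.1 = 2; [1+(r/z)²]^(−5/2) = 0.017889.
Δσ_z = 3×709/(2π×1.1²) × 0.017889 = 279.77 × 0.017889 = 5.005 kPa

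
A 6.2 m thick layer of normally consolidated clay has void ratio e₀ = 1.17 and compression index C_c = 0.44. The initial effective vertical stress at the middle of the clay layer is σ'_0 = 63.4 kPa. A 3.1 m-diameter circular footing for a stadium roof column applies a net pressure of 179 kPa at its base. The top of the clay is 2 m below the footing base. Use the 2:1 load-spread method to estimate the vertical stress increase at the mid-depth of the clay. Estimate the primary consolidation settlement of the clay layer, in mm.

S_c ≈ 185 mm

Mid-depth of clay below the footing base: z = 2 + 6.2/2 = 5.1 m.
Stress increase at mid-clay by the 2:1 spreading method:
Δσ ≈ qD²/(D+z)² = 179×3.1²/(3.1+5.1)² = 25.583 kPa
Final effective stress: σ'_f = σ'_0 + Δσ = 63.4 + 25.583 = 88.983 kPa.
Normally consolidated clay, so the full stress increment lies on the virgin compression line:
S_c = C_c·H/(1+e₀)·log₁₀(σ'_f/σ'_0) = 0.44×6.2/(1+1.17)×log₁₀(88.983/63.4)
    = 1.2571 × 0.14722 = 0.1851 m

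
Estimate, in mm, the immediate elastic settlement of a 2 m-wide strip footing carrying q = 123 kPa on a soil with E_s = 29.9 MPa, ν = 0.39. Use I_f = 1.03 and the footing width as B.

S_e ≈ 7.19 mm

Immediate (elastic) settlement: S_e = q·B·(1−ν²)/E_s · I_f.
E_s = 29.9 MPa = 29900 kPa.
S_e = 123 × 2 × (1 − 0.39²) / 29900 × 1.03
    = 123 × 2 × 0.8479 / 29900 × 1.03
    = 0.007185 m = 7.185 mm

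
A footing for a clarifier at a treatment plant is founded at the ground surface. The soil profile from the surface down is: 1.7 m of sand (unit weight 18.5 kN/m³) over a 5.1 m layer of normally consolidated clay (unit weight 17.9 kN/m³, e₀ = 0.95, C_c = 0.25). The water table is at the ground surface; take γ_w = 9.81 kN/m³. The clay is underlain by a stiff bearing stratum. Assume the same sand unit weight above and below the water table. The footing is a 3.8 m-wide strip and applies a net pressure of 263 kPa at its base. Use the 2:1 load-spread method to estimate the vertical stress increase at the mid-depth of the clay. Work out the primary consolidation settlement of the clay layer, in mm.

Mid-depth of clay below the ground surface: z = 1.7 + 5.1/2 = 4.25 m.
Total vertical stress at mid-clay: σ_v = 18.5×1.7 + 17.9×2.55 = 77.095 kPa.
Pore pressure: u = 9.81×(4.25 − 0) = 41.693 kPa.
Initial effective stress: σ'_0 = σ_v − u = 77.095 − 41.693 = 35.402 kPa.
Stress increase at mid-clay by the 2:1 spreading method:
Δσ = qB/(B+z) = 263×3.8/(3.8+4.25) = 124.15 kPa
Final effective stress: σ'_f = σ'_0 + Δσ = 35.402 + 124.15 = 159.55 kPa.
Normally consolidated clay, so the full stress increment lies on the virgin compression line:
S_c = C_c·H/(1+e₀)·log₁₀(σ'_f/σ'_0) = 0.25×5.1/(1+0.95)×log₁₀(159.55/35.402)
    = 0.65385 × 0.65387 = 0.4275 m

S_c ≈ 428 mm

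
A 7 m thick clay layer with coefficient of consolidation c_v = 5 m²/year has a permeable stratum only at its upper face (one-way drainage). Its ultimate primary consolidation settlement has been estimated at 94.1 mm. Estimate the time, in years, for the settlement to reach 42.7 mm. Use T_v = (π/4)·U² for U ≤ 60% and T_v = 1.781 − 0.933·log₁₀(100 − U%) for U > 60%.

t ≈ 1.58 years

Drainage path length: H_d = H = 7 m (single drainage).
U = S(t)/S_ult = 42.7/94.1 = 0.4538.
U ≤ 60%: T_v = (π/4)·U² = (π/4)×0.45377² = 0.16172.
t = T_v·H_d²/c_v = 0.16172×7²/5 = 1.585 years.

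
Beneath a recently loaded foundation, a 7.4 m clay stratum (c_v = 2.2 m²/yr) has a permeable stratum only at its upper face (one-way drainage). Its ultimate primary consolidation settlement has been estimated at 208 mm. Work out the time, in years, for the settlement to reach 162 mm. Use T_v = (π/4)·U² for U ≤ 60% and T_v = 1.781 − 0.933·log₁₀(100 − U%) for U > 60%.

t ≈ 13.1 years

Drainage path length: H_d = H = 7.4 m (single drainage).
U = S(t)/S_ult = 162/208 = 0.7788.
U > 60%: T_v = 1.781 − 0.933·log₁₀(100 − 77.885) = 0.5264.
t = T_v·H_d²/c_v = 0.5264×7.4²/2.2 = 13.1 years.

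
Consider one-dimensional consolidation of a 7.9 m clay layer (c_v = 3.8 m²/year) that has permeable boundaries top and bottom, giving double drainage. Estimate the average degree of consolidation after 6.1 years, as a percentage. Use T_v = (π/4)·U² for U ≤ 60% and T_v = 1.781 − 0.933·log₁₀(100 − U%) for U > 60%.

Drainage path length: H_d = H/2 = 3.95 m (double drainage).
T_v = c_v·t/H_d² = 3.8×6.1/3.95² = 1.4857.
T_v = 1.4857 corresponds to the U > 60% branch:
U = 1 − 10^((1.781 − T_v)/0.933)/100 = 0.9793

U ≈ 97.9 %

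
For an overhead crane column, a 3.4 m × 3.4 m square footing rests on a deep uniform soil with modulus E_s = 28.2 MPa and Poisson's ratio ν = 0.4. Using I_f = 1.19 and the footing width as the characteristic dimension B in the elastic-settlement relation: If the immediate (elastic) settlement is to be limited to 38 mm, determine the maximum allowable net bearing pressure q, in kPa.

E_s = 28.2 MPa = 28200 kPa.
S_e = q·B·(1−ν²)/E_s · I_f  ⇒  q = S_e·E_s / (B·(1−ν²)·I_f).
q = 0.038 × 28200 / (3.4 × 0.84 × 1.19) = 315.3 kPa

q ≈ 315 kPa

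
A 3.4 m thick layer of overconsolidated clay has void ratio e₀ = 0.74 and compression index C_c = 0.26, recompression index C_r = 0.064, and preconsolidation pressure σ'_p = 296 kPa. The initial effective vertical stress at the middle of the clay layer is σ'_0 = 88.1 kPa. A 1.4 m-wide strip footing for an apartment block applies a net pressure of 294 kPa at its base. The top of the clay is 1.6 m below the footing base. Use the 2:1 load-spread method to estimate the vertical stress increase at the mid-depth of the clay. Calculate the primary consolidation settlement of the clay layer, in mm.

Mid-depth of clay below the footing base: z = 1.6 + 3.4/2 = 3.3 m.
Stress increase at mid-clay by the 2:1 spreading method:
Δσ = qB/(B+z) = 294×1.4/(1.4+3.3) = 87.574 kPa
Final effective stress: σ'_f = 88.1 + 87.574 = 175.67 kPa.
σ'_f = 175.67 ≤ σ'_p = 296 kPa, so the clay remains overconsolidated and only the recompression index applies:
S_c = C_r·H/(1+e₀)·log₁₀(σ'_f/σ'_0) = 0.064×3.4/1.74×log₁₀(175.67/88.1)
    = 0.12506 × 0.29972 = 0.03748 m

S_c ≈ 37.5 mm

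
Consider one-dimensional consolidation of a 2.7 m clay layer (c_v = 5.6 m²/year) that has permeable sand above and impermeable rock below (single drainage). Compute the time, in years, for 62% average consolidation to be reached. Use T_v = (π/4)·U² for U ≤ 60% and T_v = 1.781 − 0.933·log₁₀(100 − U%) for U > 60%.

t ≈ 0.4 years

Drainage path length: H_d = H = 2.7 m (single drainage).
U > 60%: T_v = 1.781 − 0.933·log₁₀(100 − 62) = 0.30706.
t = T_v·H_d²/c_v = 0.30706×2.7²/5.6 = 0.3997 years.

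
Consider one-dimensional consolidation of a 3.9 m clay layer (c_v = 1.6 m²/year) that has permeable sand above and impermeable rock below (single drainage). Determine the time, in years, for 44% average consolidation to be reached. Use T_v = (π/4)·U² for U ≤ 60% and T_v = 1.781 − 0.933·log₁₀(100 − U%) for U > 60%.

Drainage path length: H_d = H = 3.9 m (single drainage).
U ≤ 60%: T_v = (π/4)·U² = (π/4)×0.44² = 0.15205.
t = T_v·H_d²/c_v = 0.15205×3.9²/1.6 = 1.445 years.

t ≈ 1.45 years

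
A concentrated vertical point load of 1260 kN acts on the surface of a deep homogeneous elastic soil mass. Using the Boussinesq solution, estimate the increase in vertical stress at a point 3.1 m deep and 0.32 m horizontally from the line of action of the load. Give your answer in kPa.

Boussinesq vertical stress below a point load on an elastic half-space:
Δσ_z = 3P/(2πz²) · [1 + (r/z)²]^(−5/2)
r/z = 0.32/3.1 = 0.10323; [1+(r/z)²]^(−5/2) = 0.97385.
Δσ_z = 3×1260/(2π×3.1²) × 0.97385 = 62.602 × 0.97385 = 60.96 kPa

Δσ_z ≈ 61 kPa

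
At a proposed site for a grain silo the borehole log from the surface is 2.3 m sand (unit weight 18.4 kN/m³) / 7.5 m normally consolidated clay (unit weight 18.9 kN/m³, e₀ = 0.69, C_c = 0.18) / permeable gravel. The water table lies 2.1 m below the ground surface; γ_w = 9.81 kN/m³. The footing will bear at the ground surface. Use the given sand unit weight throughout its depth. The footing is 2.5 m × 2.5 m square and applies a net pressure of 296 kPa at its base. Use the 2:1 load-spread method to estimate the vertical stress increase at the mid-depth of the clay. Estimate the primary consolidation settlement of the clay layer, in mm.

Mid-depth of clay below the ground surface: z = 2.3 + 7.5/2 = 6.05 m.
Total vertical stress at mid-clay: σ_v = 18.4×2.3 + 18.9×3.75 = 113.19 kPa.
Pore pressure: u = 9.81×(6.05 − 2.1) = 38.75 kPa.
Initial effective stress: σ'_0 = σ_v − u = 113.19 − 38.75 = 74.44 kPa.
Stress increase at mid-clay by the 2:1 spreading method:
Δσ = qBL/((B+z)(L+z)) = 296×2.5×2.5/((2.5+6.05)(2.5+6.05)) = 25.307 kPa
Final effective stress: σ'_f = σ'_0 + Δσ = 74.44 + 25.307 = 99.747 kPa.
Normally consolidated clay, so the full stress increment lies on the virgin compression line:
S_c = C_c·H/(1+e₀)·log₁₀(σ'_f/σ'_0) = 0.18×7.5/(1+0.69)×log₁₀(99.747/74.44)
    = 0.79882 × 0.12709 = 0.1015 m

S_c ≈ 102 mm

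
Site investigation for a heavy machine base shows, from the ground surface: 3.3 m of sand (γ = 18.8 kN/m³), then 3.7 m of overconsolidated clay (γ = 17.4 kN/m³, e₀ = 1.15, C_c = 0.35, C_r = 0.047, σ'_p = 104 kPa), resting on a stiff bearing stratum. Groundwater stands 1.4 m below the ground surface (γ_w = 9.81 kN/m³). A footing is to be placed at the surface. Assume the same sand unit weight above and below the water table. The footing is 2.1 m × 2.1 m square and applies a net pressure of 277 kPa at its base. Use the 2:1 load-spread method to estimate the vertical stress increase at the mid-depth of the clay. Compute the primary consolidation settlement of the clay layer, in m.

S_c ≈ 0.0119 m

Mid-depth of clay below the ground surface: z = 3.3 + 3.7/2 = 5.15 m.
Total vertical stress at mid-clay: σ_v = 18.8×3.3 + 17.4×1.85 = 94.23 kPa.
Pore pressure: u = 9.81×(5.15 − 1.4) = 36.788 kPa.
Initial effective stress: σ'_0 = σ_v − u = 94.23 − 36.788 = 57.442 kPa.
Stress increase at mid-clay by the 2:1 spreading method:
Δσ = qBL/((B+z)(L+z)) = 277×2.1×2.1/((2.1+5.15)(2.1+5.15)) = 23.24 kPa
Final effective stress: σ'_f = 57.442 + 23.24 = 80.682 kPa.
σ'_f = 80.682 ≤ σ'_p = 104 kPa, so the clay remains overconsolidated and only the recompression index applies:
S_c = C_r·H/(1+e₀)·log₁₀(σ'_f/σ'_0) = 0.047×3.7/2.15×log₁₀(80.682/57.442)
    = 0.080882 × 0.14755 = 0.01193 m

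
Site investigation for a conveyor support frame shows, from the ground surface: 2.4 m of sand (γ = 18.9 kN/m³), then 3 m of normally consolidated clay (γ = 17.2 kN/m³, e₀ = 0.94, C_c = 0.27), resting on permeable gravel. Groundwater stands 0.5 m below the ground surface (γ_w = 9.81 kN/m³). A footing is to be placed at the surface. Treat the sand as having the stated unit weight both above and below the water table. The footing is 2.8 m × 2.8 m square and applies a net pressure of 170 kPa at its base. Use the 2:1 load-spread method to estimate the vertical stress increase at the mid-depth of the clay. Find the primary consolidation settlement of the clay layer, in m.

S_c ≈ 0.105 m

Mid-depth of clay below the ground surface: z = 2.4 + 3/2 = 3.9 m.
Total vertical stress at mid-clay: σ_v = 18.9×2.4 + 17.2×1.5 = 71.16 kPa.
Pore pressure: u = 9.81×(3.9 − 0.5) = 33.354 kPa.
Initial effective stress: σ'_0 = σ_v − u = 71.16 − 33.354 = 37.806 kPa.
Stress increase at mid-clay by the 2:1 spreading method:
Δσ = qBL/((B+z)(L+z)) = 170×2.8×2.8/((2.8+3.9)(2.8+3.9)) = 29.69 kPa
Final effective stress: σ'_f = σ'_0 + Δσ = 37.806 + 29.69 = 67.496 kPa.
Normally consolidated clay, so the full stress increment lies on the virgin compression line:
S_c = C_c·H/(1+e₀)·log₁₀(σ'_f/σ'_0) = 0.27×3/(1+0.94)×log₁₀(67.496/37.806)
    = 0.41753 × 0.25172 = 0.1051 m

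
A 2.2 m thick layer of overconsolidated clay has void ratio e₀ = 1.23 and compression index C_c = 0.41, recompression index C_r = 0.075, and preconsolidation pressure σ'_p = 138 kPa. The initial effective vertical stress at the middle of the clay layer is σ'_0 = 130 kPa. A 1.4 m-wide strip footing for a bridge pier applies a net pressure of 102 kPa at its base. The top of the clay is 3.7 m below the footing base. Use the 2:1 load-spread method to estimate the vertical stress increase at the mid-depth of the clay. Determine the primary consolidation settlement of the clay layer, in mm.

S_c ≈ 20.1 mm

Mid-depth of clay below the footing base: z = 3.7 + 2.2/2 = 4.8 m.
Stress increase at mid-clay by the 2:1 spreading method:
Δσ = qB/(B+z) = 102×1.4/(1.4+4.8) = 23.032 kPa
Final effective stress: σ'_f = 130 + 23.032 = 153.03 kPa.
σ'_f = 153.03 > σ'_p = 138 kPa, so the stress path crosses the preconsolidation pressure — recompression up to σ'_p, then virgin compression beyond:
S_c = H/(1+e₀)·[C_r·log₁₀(σ'_p/σ'_0) + C_c·log₁₀(σ'_f/σ'_p)]
    = 2.2/2.23 × [0.075×log₁₀(138/130) + 0.41×log₁₀(153.03/138)]
    = 0.98655 × [0.0019452 + 0.018408] = 0.02008 m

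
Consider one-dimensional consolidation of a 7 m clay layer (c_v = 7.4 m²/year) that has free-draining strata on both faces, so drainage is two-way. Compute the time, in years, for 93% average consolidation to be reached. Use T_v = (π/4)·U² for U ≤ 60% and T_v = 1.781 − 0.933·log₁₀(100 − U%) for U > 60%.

Drainage path length: H_d = H/2 = 3.5 m (double drainage).
U > 60%: T_v = 1.781 − 0.933·log₁₀(100 − 93) = 0.99252.
t = T_v·H_d²/c_v = 0.99252×3.5²/7.4 = 1.643 years.

t ≈ 1.64 years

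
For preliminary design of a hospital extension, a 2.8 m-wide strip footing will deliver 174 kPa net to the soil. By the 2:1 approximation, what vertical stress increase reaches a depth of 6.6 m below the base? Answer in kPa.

Δσ_z ≈ 51.8 kPa

By the 2:1 method the load spreads at 1 horizontal : 2 vertical, so at depth z the loaded area has grown by z in each plan dimension:
Δσ = qB/(B+z) = 174×2.8/(2.8+6.6) = 51.83 kPa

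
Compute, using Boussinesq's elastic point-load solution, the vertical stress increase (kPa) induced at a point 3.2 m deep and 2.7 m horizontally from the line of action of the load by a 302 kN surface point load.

Boussinesq vertical stress below a point load on an elastic half-space:
Δσ_z = 3P/(2πz²) · [1 + (r/z)²]^(−5/2)
r/z = 2.7/3.2 = 0.84375; [1+(r/z)²]^(−5/2) = 0.26079.
Δσ_z = 3×302/(2π×3.2²) × 0.26079 = 14.081 × 0.26079 = 3.672 kPa

Δσ_z ≈ 3.67 kPa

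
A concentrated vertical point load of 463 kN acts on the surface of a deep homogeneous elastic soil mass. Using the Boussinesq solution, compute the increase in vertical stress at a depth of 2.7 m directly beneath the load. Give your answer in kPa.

Boussinesq vertical stress below a point load on an elastic half-space:
Δσ_z = 3P/(2πz²) · [1 + (r/z)²]^(−5/2)
r/z = 0/2.7 = 0; [1+(r/z)²]^(−5/2) = 1.
Δσ_z = 3×463/(2π×2.7²) × 1 = 30.325 × 1 = 30.32 kPa

Δσ_z ≈ 30.3 kPa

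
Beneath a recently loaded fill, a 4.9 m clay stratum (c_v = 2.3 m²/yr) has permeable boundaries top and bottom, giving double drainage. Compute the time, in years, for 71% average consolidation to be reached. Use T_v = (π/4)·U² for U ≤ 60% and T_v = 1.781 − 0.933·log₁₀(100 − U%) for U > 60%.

Drainage path length: H_d = H/2 = 2.45 m (double drainage).
U > 60%: T_v = 1.781 − 0.933·log₁₀(100 − 71) = 0.41658.
t = T_v·H_d²/c_v = 0.41658×2.45²/2.3 = 1.087 years.

t ≈ 1.09 years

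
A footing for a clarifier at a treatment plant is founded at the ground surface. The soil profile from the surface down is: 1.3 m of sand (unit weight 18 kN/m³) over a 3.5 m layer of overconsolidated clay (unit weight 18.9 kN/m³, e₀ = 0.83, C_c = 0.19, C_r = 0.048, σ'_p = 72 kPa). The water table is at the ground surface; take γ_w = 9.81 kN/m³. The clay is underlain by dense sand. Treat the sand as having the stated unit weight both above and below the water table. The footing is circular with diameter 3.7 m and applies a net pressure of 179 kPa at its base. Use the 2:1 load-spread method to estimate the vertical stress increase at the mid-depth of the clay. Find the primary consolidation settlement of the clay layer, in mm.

Mid-depth of clay below the ground surface: z = 1.3 + 3.5/2 = 3.05 m.
Total vertical stress at mid-clay: σ_v = 18×1.3 + 18.9×1.75 = 56.475 kPa.
Pore pressure: u = 9.81×(3.05 − 0) = 29.921 kPa.
Initial effective stress: σ'_0 = σ_v − u = 56.475 − 29.921 = 26.554 kPa.
Stress increase at mid-clay by the 2:1 spreading method:
Δσ ≈ qD²/(D+z)² = 179×3.7²/(3.7+3.05)² = 53.783 kPa
Final effective stress: σ'_f = 26.554 + 53.783 = 80.337 kPa.
σ'_f = 80.337 > σ'_p = 72 kPa, so the stress path crosses the preconsolidation pressure — recompression up to σ'_p, then virgin compression beyond:
S_c = H/(1+e₀)·[C_r·log₁₀(σ'_p/σ'_0) + C_c·log₁₀(σ'_f/σ'_p)]
    = 3.5/1.83 × [0.048×log₁₀(72/26.554) + 0.19×log₁₀(80.337/72)]
    = 1.9126 × [0.020794 + 0.0090408] = 0.05706 m

S_c ≈ 57.1 mm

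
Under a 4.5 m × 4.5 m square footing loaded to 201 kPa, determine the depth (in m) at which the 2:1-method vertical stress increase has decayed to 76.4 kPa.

2:1 spreading — at depth z the loaded area has grown by z in each plan dimension:
qB²/(B+z)² = Δσ_z ⇒ z = B(√(q/Δσ_z) − 1) = 4.5×(√(201/76.4) − 1) = 2.799 m

z ≈ 2.8 m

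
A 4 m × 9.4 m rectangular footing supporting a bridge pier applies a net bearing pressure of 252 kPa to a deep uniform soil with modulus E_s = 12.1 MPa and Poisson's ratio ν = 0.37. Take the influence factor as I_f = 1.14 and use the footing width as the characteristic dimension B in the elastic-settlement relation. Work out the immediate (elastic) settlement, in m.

S_e ≈ 0.082 m

Immediate (elastic) settlement: S_e = q·B·(1−ν²)/E_s · I_f.
E_s = 12.1 MPa = 12100 kPa.
S_e = 252 × 4 × (1 − 0.37²) / 12100 × 1.14
    = 252 × 4 × 0.8631 / 12100 × 1.14
    = 0.08197 m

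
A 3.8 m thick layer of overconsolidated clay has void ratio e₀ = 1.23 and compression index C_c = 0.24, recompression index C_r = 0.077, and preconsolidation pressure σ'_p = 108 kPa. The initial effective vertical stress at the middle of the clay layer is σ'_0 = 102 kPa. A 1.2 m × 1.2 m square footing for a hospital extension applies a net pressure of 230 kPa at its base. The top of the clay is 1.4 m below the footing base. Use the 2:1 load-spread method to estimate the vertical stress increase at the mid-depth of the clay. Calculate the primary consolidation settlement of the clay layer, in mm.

S_c ≈ 19.5 mm

Mid-depth of clay below the footing base: z = 1.4 + 3.8/2 = 3.3 m.
Stress increase at mid-clay by the 2:1 spreading method:
Δσ = qBL/((B+z)(L+z)) = 230×1.2×1.2/((1.2+3.3)(1.2+3.3)) = 16.356 kPa
Final effective stress: σ'_f = 102 + 16.356 = 118.36 kPa.
σ'_f = 118.36 > σ'_p = 108 kPa, so the stress path crosses the preconsolidation pressure — recompression up to σ'_p, then virgin compression beyond:
S_c = H/(1+e₀)·[C_r·log₁₀(σ'_p/σ'_0) + C_c·log₁₀(σ'_f/σ'_p)]
    = 3.8/2.23 × [0.077×log₁₀(108/102) + 0.24×log₁₀(118.36/108)]
    = 1.704 × [0.0019114 + 0.0095475] = 0.01953 m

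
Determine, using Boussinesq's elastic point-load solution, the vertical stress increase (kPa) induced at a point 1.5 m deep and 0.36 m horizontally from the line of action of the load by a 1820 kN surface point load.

Boussinesq vertical stress below a point load on an elastic half-space:
Δσ_z = 3P/(2πz²) · [1 + (r/z)²]^(−5/2)
r/z = 0.36/1.5 = 0.24; [1+(r/z)²]^(−5/2) = 0.86935.
Δσ_z = 3×1820/(2π×1.5²) × 0.86935 = 386.22 × 0.86935 = 335.8 kPa

Δσ_z ≈ 336 kPa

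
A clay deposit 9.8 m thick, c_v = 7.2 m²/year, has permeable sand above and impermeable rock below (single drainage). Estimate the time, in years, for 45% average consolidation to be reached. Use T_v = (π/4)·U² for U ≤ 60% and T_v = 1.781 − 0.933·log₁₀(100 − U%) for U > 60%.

Drainage path length: H_d = H = 9.8 m (single drainage).
U ≤ 60%: T_v = (π/4)·U² = (π/4)×0.45² = 0.15904.
t = T_v·H_d²/c_v = 0.15904×9.8²/7.2 = 2.121 years.

t ≈ 2.12 years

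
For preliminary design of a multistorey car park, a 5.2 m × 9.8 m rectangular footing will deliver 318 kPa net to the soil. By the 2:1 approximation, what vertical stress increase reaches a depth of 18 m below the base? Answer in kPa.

Δσ_z ≈ 25.1 kPa

By the 2:1 method the load spreads at 1 horizontal : 2 vertical, so at depth z the loaded area has grown by z in each plan dimension:
Δσ = qBL/((B+z)(L+z)) = 318×5.2×9.8/((5.2+18)(9.8+18)) = 25.126 kPa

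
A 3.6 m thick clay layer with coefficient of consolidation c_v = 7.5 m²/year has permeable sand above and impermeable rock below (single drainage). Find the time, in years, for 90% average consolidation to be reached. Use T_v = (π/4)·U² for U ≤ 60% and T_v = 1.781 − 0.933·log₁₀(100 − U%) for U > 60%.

Drainage path length: H_d = H = 3.6 m (single drainage).
U > 60%: T_v = 1.781 − 0.933·log₁₀(100 − 90) = 0.848.
t = T_v·H_d²/c_v = 0.848×3.6²/7.5 = 1.465 years.

t ≈ 1.47 years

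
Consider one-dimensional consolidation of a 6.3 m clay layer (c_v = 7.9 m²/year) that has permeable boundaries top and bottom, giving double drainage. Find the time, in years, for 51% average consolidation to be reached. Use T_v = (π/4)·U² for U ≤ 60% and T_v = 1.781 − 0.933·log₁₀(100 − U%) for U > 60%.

Drainage path length: H_d = H/2 = 3.15 m (double drainage).
U ≤ 60%: T_v = (π/4)·U² = (π/4)×0.51² = 0.20428.
t = T_v·H_d²/c_v = 0.20428×3.15²/7.9 = 0.2566 years.

t ≈ 0.257 years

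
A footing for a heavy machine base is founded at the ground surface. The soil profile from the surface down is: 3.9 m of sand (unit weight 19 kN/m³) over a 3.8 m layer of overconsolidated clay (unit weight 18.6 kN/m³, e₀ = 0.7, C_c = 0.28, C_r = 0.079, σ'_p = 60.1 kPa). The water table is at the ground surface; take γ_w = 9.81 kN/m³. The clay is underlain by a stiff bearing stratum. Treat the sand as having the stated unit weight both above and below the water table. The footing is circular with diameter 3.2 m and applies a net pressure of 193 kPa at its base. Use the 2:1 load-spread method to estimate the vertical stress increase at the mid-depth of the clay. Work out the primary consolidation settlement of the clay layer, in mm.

Mid-depth of clay below the ground surface: z = 3.9 + 3.8/2 = 5.8 m.
Total vertical stress at mid-clay: σ_v = 19×3.9 + 18.6×1.9 = 109.44 kPa.
Pore pressure: u = 9.81×(5.8 − 0) = 56.898 kPa.
Initial effective stress: σ'_0 = σ_v − u = 109.44 − 56.898 = 52.542 kPa.
Stress increase at mid-clay by the 2:1 spreading method:
Δσ ≈ qD²/(D+z)² = 193×3.2²/(3.2+5.8)² = 24.399 kPa
Final effective stress: σ'_f = 52.542 + 24.399 = 76.941 kPa.
σ'_f = 76.941 > σ'_p = 60.1 kPa, so the stress path crosses the preconsolidation pressure — recompression up to σ'_p, then virgin compression beyond:
S_c = H/(1+e₀)·[C_r·log₁₀(σ'_p/σ'_0) + C_c·log₁₀(σ'_f/σ'_p)]
    = 3.8/1.7 × [0.079×log₁₀(60.1/52.542) + 0.28×log₁₀(76.941/60.1)]
    = 2.2353 × [0.0046111 + 0.030039] = 0.07745 m

S_c ≈ 77.5 mm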